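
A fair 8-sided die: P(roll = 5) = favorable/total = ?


Favorable outcomes (roll = 5): 1
Total outcomes = 8
P = 1/8 = 0.1250

P = 0.1250


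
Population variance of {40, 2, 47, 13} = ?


Mean = 25.5000
Squared deviations: 210.2500, 552.2500, 462.2500, 156.2500
Sum = 1381.0000
Variance = 1381.0000/4 = 345.2500

Variance = 345.2500


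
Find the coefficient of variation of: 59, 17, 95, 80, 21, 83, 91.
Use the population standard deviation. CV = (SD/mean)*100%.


Mean = 63.7143
SD = 30.2122
CV = (30.2122/63.7143)*100 = 47.4182%

CV = 47.4182%


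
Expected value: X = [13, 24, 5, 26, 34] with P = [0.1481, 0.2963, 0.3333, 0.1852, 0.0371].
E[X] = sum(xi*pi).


E[X] = 13*0.1481 + 24*0.2963 + 5*0.3333 + 26*0.1852 + 34*0.0371
= 1.9253 + 7.1112 + 1.6665 + 4.8152 + 1.2614
= 16.7796

E[X] = 16.7796


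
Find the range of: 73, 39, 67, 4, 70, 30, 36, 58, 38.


Max = 73, Min = 4
Range = 73 - 4 = 69

Range = 69


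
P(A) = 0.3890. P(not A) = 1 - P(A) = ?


P(not A) = 1 - 0.3890 = 0.6110

P(not A) = 0.6110


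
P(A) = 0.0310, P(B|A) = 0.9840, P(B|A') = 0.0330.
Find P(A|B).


P(B) = P(B|A)*P(A) + P(B|A')*P(A')
= 0.9840*0.0310 + 0.0330*0.9690
= 0.030504 + 0.031977 = 0.062481
P(A|B) = 0.030504/0.062481 = 0.4882

P(A|B) = 0.4882


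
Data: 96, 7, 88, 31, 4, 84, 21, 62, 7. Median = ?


Sorted: 4, 7, 7, 21, 31, 62, 84, 88, 96
n = 9 (odd)
Middle value = 31

Median = 31


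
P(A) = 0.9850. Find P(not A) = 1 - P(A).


P(not A) = 1 - 0.9850 = 0.0150

P(not A) = 0.0150


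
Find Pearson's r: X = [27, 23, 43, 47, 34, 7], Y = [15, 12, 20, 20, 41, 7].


Mean X = 30.1667, Mean Y = 19.1667
SD X = 13.296825, SD Y = 10.761299
Cov = 75.805556
r = 75.805556/(13.296825*10.761299) = 0.5298

r = 0.5298


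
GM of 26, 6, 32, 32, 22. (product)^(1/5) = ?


Product = 26 × 6 × 32 × 32 × 22 = 3514368
GM = 3514368^(1/5) = 20.3784

GM = 20.3784


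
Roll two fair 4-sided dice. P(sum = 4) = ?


Total outcomes = 4×4 = 16
Favorable (sum = 4): 3
P = 3/16 = 0.1875

P = 0.1875


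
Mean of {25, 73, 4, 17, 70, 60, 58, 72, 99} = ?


Sum = 25 + 73 + 4 + 17 + 70 + 60 + 58 + 72 + 99 = 478
n = 9
Mean = 478/9 = 53.1111

Mean = 53.1111


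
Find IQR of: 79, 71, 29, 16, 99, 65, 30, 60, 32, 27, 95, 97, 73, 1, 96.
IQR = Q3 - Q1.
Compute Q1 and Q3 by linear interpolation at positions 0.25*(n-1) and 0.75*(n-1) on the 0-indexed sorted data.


Sorted: 1, 16, 27, 29, 30, 32, 60, 65, 71, 73, 79, 95, 96, 97, 99
Q1 (25th %ile) = 29.5000
Q3 (75th %ile) = 87.0000
IQR = 87.0000 - 29.5000 = 57.5000

IQR = 57.5000


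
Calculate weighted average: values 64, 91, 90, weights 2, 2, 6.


Numerator = 64*2 + 91*2 + 90*6 = 850
Denominator = 2 + 2 + 6 = 10
WM = 850/10 = 85.0000

WM = 85.0000


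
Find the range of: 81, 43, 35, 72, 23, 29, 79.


Max = 81, Min = 23
Range = 81 - 23 = 58

Range = 58


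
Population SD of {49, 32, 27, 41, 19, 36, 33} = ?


Mean = 33.8571
Variance = 79.5510
SD = sqrt(79.5510) = 8.9191

SD = 8.9191


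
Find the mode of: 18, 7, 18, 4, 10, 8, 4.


Frequencies: 4:2, 7:1, 8:1, 10:1, 18:2
Max frequency = 2
Mode = 4, 18

Mode = 4, 18


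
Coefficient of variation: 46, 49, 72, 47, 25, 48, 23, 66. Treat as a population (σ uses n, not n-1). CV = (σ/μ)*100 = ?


Mean = 47.0000
SD = 16.0156
CV = (16.0156/47.0000)*100 = 34.0758%

CV = 34.0758%


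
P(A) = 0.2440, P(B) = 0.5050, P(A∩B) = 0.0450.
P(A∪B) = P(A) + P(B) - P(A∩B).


P(A∪B) = 0.2440 + 0.5050 - 0.0450
= 0.7490 - 0.0450
= 0.7040

P(A∪B) = 0.7040


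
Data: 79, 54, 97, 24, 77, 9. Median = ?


Sorted: 9, 24, 54, 77, 79, 97
n = 6 (even)
Middle values: 54 and 77
Median = (54+77)/2 = 65.5000

Median = 65.5000


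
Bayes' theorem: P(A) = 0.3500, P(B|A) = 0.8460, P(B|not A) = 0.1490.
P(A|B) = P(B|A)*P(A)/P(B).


P(B) = P(B|A)*P(A) + P(B|A')*P(A')
= 0.8460*0.3500 + 0.1490*0.6500
= 0.296100 + 0.096850 = 0.392950
P(A|B) = 0.296100/0.392950 = 0.7535

P(A|B) = 0.7535


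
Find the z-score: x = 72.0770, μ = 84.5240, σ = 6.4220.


z = (72.0770 - 84.5240)/6.4220
= -12.4470/6.4220
= -1.9382

z = -1.9382


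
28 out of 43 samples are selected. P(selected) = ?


P = 28/43 = 0.6512

P = 0.6512


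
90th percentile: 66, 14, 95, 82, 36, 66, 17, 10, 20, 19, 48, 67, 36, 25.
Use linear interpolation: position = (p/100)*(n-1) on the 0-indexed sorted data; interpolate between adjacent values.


Sorted: 10, 14, 17, 19, 20, 25, 36, 36, 48, 66, 66, 67, 82, 95
n = 14
Index = 90/100 * 13 = 11.7000
Lower = data[11] = 67, Upper = data[12] = 82
P90 = 67 + 0.7000*(15) = 77.5000

P90 = 77.5000


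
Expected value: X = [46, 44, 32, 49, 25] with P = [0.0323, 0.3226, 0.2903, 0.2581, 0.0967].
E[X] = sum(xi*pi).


E[X] = 46*0.0323 + 44*0.3226 + 32*0.2903 + 49*0.2581 + 25*0.0967
= 1.4858 + 14.1944 + 9.2896 + 12.6469 + 2.4175
= 40.0342

E[X] = 40.0342


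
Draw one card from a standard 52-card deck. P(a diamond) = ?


13 diamonds in 52 cards
P = 13/52 = 0.2500

P = 0.2500


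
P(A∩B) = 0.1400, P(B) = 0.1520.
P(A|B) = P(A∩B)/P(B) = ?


P(A|B) = 0.1400/0.1520 = 0.9211

P(A|B) = 0.9211


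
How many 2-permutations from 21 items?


P(21,2) = 21!/19!
= 51090942171709440000/121645100408832000
= 420

P(21,2) = 420


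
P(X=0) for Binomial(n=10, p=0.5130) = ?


C(10,0) = 1
p^0 = 1.000000
(1-p)^10 = 0.000750
P = 1 * 1.000000 * 0.000750 = 0.0008

P(X=0) = 0.0008


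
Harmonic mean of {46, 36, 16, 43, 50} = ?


Sum of reciprocals = 1/46 + 1/36 + 1/16 + 1/43 + 1/50 = 0.155273
HM = 5/0.155273 = 32.2014

HM = 32.2014


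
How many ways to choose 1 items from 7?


C(7,1) = 7!/(1! × 6!)
= 5040/(1 × 720)
= 7

C(7,1) = 7


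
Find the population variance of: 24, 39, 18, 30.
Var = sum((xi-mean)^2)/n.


Mean = 27.7500
Squared deviations: 14.0625, 126.5625, 95.0625, 5.0625
Sum = 240.7500
Variance = 240.7500/4 = 60.1875

Variance = 60.1875


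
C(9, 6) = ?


C(9,6) = 9!/(6! × 3!)
= 362880/(720 × 6)
= 84

C(9,6) = 84


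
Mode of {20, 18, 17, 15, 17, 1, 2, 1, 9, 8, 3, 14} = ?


Frequencies: 1:2, 2:1, 3:1, 8:1, 9:1, 14:1, 15:1, 17:2, 18:1, 20:1
Max frequency = 2
Mode = 1, 17

Mode = 1, 17


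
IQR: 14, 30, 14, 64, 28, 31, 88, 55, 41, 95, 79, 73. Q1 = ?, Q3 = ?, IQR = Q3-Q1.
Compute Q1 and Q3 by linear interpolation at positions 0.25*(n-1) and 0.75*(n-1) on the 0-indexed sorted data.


Sorted: 14, 14, 28, 30, 31, 41, 55, 64, 73, 79, 88, 95
Q1 (25th %ile) = 29.5000
Q3 (75th %ile) = 74.5000
IQR = 74.5000 - 29.5000 = 45.0000

IQR = 45.0000


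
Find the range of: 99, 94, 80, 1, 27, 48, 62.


Max = 99, Min = 1
Range = 99 - 1 = 98

Range = 98


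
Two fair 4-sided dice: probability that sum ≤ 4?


Total outcomes = 4×4 = 16
Favorable (sum ≤ 4): 6
P = 6/16 = 0.3750

P = 0.3750


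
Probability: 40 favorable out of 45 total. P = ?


P = 40/45 = 0.8889

P = 0.8889


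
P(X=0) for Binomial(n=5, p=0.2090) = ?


C(5,0) = 1
p^0 = 1.000000
(1-p)^5 = 0.309658
P = 1 * 1.000000 * 0.309658 = 0.3097

P(X=0) = 0.3097


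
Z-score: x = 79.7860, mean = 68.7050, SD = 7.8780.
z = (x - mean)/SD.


z = (79.7860 - 68.7050)/7.8780
= 11.0810/7.8780
= 1.4066

z = 1.4066


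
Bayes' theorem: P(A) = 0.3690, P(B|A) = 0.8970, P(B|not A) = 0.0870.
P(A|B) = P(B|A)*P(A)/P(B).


P(B) = P(B|A)*P(A) + P(B|A')*P(A')
= 0.8970*0.3690 + 0.0870*0.6310
= 0.330993 + 0.054897 = 0.385890
P(A|B) = 0.330993/0.385890 = 0.8577

P(A|B) = 0.8577


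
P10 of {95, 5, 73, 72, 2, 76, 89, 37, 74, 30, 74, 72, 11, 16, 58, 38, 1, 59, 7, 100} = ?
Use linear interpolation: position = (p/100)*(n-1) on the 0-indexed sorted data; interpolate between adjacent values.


Sorted: 1, 2, 5, 7, 11, 16, 30, 37, 38, 58, 59, 72, 72, 73, 74, 74, 76, 89, 95, 100
n = 20
Index = 10/100 * 19 = 1.9000
Lower = data[1] = 2, Upper = data[2] = 5
P10 = 2 + 0.9000*(3) = 4.7000

P10 = 4.7000


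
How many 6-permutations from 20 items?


P(20,6) = 20!/14!
= 2432902008176640000/87178291200
= 27907200

P(20,6) = 27907200


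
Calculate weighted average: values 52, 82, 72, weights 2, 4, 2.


Numerator = 52*2 + 82*4 + 72*2 = 576
Denominator = 2 + 4 + 2 = 8
WM = 576/8 = 72.0000

WM = 72.0000


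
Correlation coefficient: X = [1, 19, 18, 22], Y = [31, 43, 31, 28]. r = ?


Mean X = 15.0000, Mean Y = 33.2500
SD X = 8.215838, SD Y = 5.760859
Cov = 6.750000
r = 6.750000/(8.215838*5.760859) = 0.1426

r = 0.1426


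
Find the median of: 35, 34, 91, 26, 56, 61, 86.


Sorted: 26, 34, 35, 56, 61, 86, 91
n = 7 (odd)
Middle value = 56

Median = 56


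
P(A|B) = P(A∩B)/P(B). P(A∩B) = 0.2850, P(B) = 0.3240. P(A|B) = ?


P(A|B) = 0.2850/0.3240 = 0.8796

P(A|B) = 0.8796


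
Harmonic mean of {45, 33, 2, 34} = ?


Sum of reciprocals = 1/45 + 1/33 + 1/2 + 1/34 = 0.581937
HM = 4/0.581937 = 6.8736

HM = 6.8736


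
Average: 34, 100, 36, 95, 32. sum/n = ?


Sum = 34 + 100 + 36 + 95 + 32 = 297
n = 5
Mean = 297/5 = 59.4000

Mean = 59.4000


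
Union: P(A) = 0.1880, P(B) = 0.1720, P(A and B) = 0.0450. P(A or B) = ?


P(A∪B) = 0.1880 + 0.1720 - 0.0450
= 0.3600 - 0.0450
= 0.3150

P(A∪B) = 0.3150


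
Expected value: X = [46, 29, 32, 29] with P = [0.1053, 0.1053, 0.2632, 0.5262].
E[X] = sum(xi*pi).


E[X] = 46*0.1053 + 29*0.1053 + 32*0.2632 + 29*0.5262
= 4.8438 + 3.0537 + 8.4224 + 15.2598
= 31.5797

E[X] = 31.5797


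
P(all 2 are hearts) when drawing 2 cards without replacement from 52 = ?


P(all hearts) = (13/52) × (12/51)
= 0.0588

P = 0.0588


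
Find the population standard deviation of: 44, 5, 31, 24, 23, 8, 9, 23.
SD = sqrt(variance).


Mean = 20.8750
Variance = 151.8594
SD = sqrt(151.8594) = 12.3231

SD = 12.3231


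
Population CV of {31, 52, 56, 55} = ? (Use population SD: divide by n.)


Mean = 48.5000
SD = 10.2103
CV = (10.2103/48.5000)*100 = 21.0521%

CV = 21.0521%


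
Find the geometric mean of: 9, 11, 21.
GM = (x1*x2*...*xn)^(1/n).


Product = 9 × 11 × 21 = 2079
GM = 2079^(1/3) = 12.7630

GM = 12.7630


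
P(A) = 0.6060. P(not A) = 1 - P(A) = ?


P(not A) = 1 - 0.6060 = 0.3940

P(not A) = 0.3940


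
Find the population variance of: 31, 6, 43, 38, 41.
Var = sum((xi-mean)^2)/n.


Mean = 31.8000
Squared deviations: 0.6400, 665.6400, 125.4400, 38.4400, 84.6400
Sum = 914.8000
Variance = 914.8000/5 = 182.9600

Variance = 182.9600


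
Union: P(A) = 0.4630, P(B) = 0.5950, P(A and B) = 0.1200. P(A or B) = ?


P(A∪B) = 0.4630 + 0.5950 - 0.1200
= 1.0580 - 0.1200
= 0.9380

P(A∪B) = 0.9380


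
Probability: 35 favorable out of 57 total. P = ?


P = 35/57 = 0.6140

P = 0.6140


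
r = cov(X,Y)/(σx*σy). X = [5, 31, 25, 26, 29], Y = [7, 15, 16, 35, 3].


Mean X = 23.2000, Mean Y = 15.2000
SD X = 9.346657, SD Y = 11.034491
Cov = 26.760000
r = 26.760000/(9.346657*11.034491) = 0.2595

r = 0.2595


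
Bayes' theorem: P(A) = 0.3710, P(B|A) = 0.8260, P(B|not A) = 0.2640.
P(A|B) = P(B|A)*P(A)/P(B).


P(B) = P(B|A)*P(A) + P(B|A')*P(A')
= 0.8260*0.3710 + 0.2640*0.6290
= 0.306446 + 0.166056 = 0.472502
P(A|B) = 0.306446/0.472502 = 0.6486

P(A|B) = 0.6486


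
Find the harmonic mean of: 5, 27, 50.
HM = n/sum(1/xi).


Sum of reciprocals = 1/5 + 1/27 + 1/50 = 0.257037
HM = 3/0.257037 = 11.6715

HM = 11.6715


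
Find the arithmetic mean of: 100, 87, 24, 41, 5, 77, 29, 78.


Sum = 100 + 87 + 24 + 41 + 5 + 77 + 29 + 78 = 441
n = 8
Mean = 441/8 = 55.1250

Mean = 55.1250


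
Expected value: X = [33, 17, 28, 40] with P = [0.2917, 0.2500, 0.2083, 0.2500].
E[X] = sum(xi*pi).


E[X] = 33*0.2917 + 17*0.2500 + 28*0.2083 + 40*0.2500
= 9.6261 + 4.2500 + 5.8324 + 10.0000
= 29.7085

E[X] = 29.7085


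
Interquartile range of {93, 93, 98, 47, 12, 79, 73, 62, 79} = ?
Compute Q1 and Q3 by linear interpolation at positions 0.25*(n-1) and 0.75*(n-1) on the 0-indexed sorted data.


Sorted: 12, 47, 62, 73, 79, 79, 93, 93, 98
Q1 (25th %ile) = 62.0000
Q3 (75th %ile) = 93.0000
IQR = 93.0000 - 62.0000 = 31.0000

IQR = 31.0000


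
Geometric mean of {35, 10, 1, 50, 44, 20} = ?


Product = 35 × 10 × 1 × 50 × 44 × 20 = 15400000
GM = 15400000^(1/6) = 15.7732

GM = 15.7732


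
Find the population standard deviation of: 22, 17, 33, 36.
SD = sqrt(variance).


Mean = 27.0000
Variance = 60.5000
SD = sqrt(60.5000) = 7.7782

SD = 7.7782


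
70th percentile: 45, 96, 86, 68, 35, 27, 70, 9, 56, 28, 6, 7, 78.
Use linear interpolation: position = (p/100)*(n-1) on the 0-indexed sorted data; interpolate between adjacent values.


Sorted: 6, 7, 9, 27, 28, 35, 45, 56, 68, 70, 78, 86, 96
n = 13
Index = 70/100 * 12 = 8.4000
Lower = data[8] = 68, Upper = data[9] = 70
P70 = 68 + 0.4000*(2) = 68.8000

P70 = 68.8000


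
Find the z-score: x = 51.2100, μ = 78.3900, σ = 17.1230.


z = (51.2100 - 78.3900)/17.1230
= -27.1800/17.1230
= -1.5873

z = -1.5873


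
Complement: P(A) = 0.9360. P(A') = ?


P(not A) = 1 - 0.9360 = 0.0640

P(not A) = 0.0640


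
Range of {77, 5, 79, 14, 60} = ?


Max = 79, Min = 5
Range = 79 - 5 = 74

Range = 74


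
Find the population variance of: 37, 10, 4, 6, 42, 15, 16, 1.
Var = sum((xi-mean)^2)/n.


Mean = 16.3750
Squared deviations: 425.3906, 40.6406, 153.1406, 107.6406, 656.6406, 1.8906, 0.1406, 236.3906
Sum = 1621.8750
Variance = 1621.8750/8 = 202.7344

Variance = 202.7344


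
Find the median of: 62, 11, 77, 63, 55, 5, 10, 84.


Sorted: 5, 10, 11, 55, 62, 63, 77, 84
n = 8 (even)
Middle values: 55 and 62
Median = (55+62)/2 = 58.5000

Median = 58.5000


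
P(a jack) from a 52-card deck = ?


4 jacks in 52 cards
P = 4/52 = 0.0769

P = 0.0769


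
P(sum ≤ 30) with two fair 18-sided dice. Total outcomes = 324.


Total outcomes = 18×18 = 324
Favorable (sum ≤ 30): 303
P = 303/324 = 0.9352

P = 0.9352


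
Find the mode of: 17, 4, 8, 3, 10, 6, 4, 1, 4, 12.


Frequencies: 1:1, 3:1, 4:3, 6:1, 8:1, 10:1, 12:1, 17:1
Max frequency = 3
Mode = 4

Mode = 4


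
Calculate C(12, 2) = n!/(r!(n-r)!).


C(12,2) = 12!/(2! × 10!)
= 479001600/(2 × 3628800)
= 66

C(12,2) = 66


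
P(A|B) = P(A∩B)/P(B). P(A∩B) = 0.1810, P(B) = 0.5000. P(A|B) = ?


P(A|B) = 0.1810/0.5000 = 0.3620

P(A|B) = 0.3620


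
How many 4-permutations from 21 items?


P(21,4) = 21!/17!
= 51090942171709440000/355687428096000
= 143640

P(21,4) = 143640


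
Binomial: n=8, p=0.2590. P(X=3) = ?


C(8,3) = 56
p^3 = 0.017374
(1-p)^5 = 0.223404
P = 56 * 0.017374 * 0.223404 = 0.2174

P(X=3) = 0.2174


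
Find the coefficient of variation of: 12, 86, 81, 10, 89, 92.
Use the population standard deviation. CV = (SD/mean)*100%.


Mean = 61.6667
SD = 35.9846
CV = (35.9846/61.6667)*100 = 58.3533%

CV = 58.3533%


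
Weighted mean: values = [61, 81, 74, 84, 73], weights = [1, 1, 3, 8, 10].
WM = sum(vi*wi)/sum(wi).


Numerator = 61*1 + 81*1 + 74*3 + 84*8 + 73*10 = 1766
Denominator = 1 + 1 + 3 + 8 + 10 = 23
WM = 1766/23 = 76.7826

WM = 76.7826


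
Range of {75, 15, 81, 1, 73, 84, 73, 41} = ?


Max = 84, Min = 1
Range = 84 - 1 = 83

Range = 83


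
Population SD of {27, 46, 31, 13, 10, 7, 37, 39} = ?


Mean = 26.2500
Variance = 187.6875
SD = sqrt(187.6875) = 13.6999

SD = 13.6999


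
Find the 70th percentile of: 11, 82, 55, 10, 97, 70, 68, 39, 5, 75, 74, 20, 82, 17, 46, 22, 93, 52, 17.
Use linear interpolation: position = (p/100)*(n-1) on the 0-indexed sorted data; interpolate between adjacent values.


Sorted: 5, 10, 11, 17, 17, 20, 22, 39, 46, 52, 55, 68, 70, 74, 75, 82, 82, 93, 97
n = 19
Index = 70/100 * 18 = 12.6000
Lower = data[12] = 70, Upper = data[13] = 74
P70 = 70 + 0.6000*(4) = 72.4000

P70 = 72.4000


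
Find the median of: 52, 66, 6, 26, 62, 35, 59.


Sorted: 6, 26, 35, 52, 59, 62, 66
n = 7 (odd)
Middle value = 52

Median = 52


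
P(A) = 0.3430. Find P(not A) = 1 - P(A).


P(not A) = 1 - 0.3430 = 0.6570

P(not A) = 0.6570


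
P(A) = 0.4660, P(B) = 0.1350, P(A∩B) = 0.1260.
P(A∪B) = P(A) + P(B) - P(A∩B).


P(A∪B) = 0.4660 + 0.1350 - 0.1260
= 0.6010 - 0.1260
= 0.4750

P(A∪B) = 0.4750


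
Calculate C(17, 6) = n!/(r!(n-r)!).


C(17,6) = 17!/(6! × 11!)
= 355687428096000/(720 × 39916800)
= 12376

C(17,6) = 12376


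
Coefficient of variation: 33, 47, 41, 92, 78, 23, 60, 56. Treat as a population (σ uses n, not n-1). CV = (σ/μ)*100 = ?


Mean = 53.7500
SD = 21.4462
CV = (21.4462/53.7500)*100 = 39.8998%

CV = 39.8998%


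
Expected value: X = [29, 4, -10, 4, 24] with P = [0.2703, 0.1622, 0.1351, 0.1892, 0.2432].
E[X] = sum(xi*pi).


E[X] = 29*0.2703 + 4*0.1622 - 10*0.1351 + 4*0.1892 + 24*0.2432
= 7.8387 + 0.6488 - 1.3510 + 0.7568 + 5.8368
= 13.7301

E[X] = 13.7301


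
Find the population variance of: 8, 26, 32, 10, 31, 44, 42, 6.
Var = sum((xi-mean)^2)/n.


Mean = 24.8750
Squared deviations: 284.7656, 1.2656, 50.7656, 221.2656, 37.5156, 365.7656, 293.2656, 356.2656
Sum = 1610.8750
Variance = 1610.8750/8 = 201.3594

Variance = 201.3594


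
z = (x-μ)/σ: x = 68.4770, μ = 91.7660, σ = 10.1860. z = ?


z = (68.4770 - 91.7660)/10.1860
= -23.2890/10.1860
= -2.2864

z = -2.2864


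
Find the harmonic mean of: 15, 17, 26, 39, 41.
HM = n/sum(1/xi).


Sum of reciprocals = 1/15 + 1/17 + 1/26 + 1/39 + 1/41 = 0.213983
HM = 5/0.213983 = 23.3663

HM = 23.3663


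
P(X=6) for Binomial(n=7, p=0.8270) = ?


C(7,6) = 7
p^6 = 0.319914
(1-p)^1 = 0.173000
P = 7 * 0.319914 * 0.173000 = 0.3874

P(X=6) = 0.3874


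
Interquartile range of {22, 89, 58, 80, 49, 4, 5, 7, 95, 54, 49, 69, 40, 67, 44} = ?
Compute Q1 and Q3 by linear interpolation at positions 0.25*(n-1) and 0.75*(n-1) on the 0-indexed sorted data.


Sorted: 4, 5, 7, 22, 40, 44, 49, 49, 54, 58, 67, 69, 80, 89, 95
Q1 (25th %ile) = 31.0000
Q3 (75th %ile) = 68.0000
IQR = 68.0000 - 31.0000 = 37.0000

IQR = 37.0000


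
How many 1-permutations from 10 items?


P(10,1) = 10!/9!
= 3628800/362880
= 10

P(10,1) = 10


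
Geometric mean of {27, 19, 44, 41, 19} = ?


Product = 27 × 19 × 44 × 41 × 19 = 17583588
GM = 17583588^(1/5) = 28.1204

GM = 28.1204


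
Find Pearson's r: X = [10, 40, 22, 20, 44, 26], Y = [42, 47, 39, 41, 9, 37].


Mean X = 27.0000, Mean Y = 35.8333
SD X = 11.704700, SD Y = 12.388391
Cov = -78.166667
r = -78.166667/(11.704700*12.388391) = -0.5391

r = -0.5391


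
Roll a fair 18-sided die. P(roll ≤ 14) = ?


Favorable outcomes (roll ≤ 14): 14
Total outcomes = 18
P = 14/18 = 0.7778

P = 0.7778


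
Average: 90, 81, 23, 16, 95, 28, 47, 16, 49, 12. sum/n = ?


Sum = 90 + 81 + 23 + 16 + 95 + 28 + 47 + 16 + 49 + 12 = 457
n = 10
Mean = 457/10 = 45.7000

Mean = 45.7000


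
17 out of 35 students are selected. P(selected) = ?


P = 17/35 = 0.4857

P = 0.4857


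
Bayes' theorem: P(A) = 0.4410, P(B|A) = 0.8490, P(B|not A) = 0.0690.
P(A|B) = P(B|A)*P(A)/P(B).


P(B) = P(B|A)*P(A) + P(B|A')*P(A')
= 0.8490*0.4410 + 0.0690*0.5590
= 0.374409 + 0.038571 = 0.412980
P(A|B) = 0.374409/0.412980 = 0.9066

P(A|B) = 0.9066


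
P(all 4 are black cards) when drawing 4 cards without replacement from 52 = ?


P(all black cards) = (26/52) × (25/51) × (24/50) × (23/49)
= 0.0552

P = 0.0552


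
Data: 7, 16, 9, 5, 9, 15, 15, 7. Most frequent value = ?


Frequencies: 5:1, 7:2, 9:2, 15:2, 16:1
Max frequency = 2
Mode = 7, 9, 15

Mode = 7, 9, 15


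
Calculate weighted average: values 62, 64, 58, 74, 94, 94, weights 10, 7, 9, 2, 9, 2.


Numerator = 62*10 + 64*7 + 58*9 + 74*2 + 94*9 + 94*2 = 2772
Denominator = 10 + 7 + 9 + 2 + 9 + 2 = 39
WM = 2772/39 = 71.0769

WM = 71.0769


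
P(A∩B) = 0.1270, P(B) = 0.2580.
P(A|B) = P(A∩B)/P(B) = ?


P(A|B) = 0.1270/0.2580 = 0.4922

P(A|B) = 0.4922


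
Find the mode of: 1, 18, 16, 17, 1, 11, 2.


Frequencies: 1:2, 2:1, 11:1, 16:1, 17:1, 18:1
Max frequency = 2
Mode = 1

Mode = 1


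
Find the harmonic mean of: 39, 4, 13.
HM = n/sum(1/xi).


Sum of reciprocals = 1/39 + 1/4 + 1/13 = 0.352564
HM = 3/0.352564 = 8.5091

HM = 8.5091


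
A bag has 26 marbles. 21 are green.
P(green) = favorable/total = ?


P = 21/26 = 0.8077

P = 0.8077


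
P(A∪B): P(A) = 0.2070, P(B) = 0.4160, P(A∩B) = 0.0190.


P(A∪B) = 0.2070 + 0.4160 - 0.0190
= 0.6230 - 0.0190
= 0.6040

P(A∪B) = 0.6040


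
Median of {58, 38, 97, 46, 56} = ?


Sorted: 38, 46, 56, 58, 97
n = 5 (odd)
Middle value = 56

Median = 56


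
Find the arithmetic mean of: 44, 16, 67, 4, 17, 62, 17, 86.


Sum = 44 + 16 + 67 + 4 + 17 + 62 + 17 + 86 = 313
n = 8
Mean = 313/8 = 39.1250

Mean = 39.1250


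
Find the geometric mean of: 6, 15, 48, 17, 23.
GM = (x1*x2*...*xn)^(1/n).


Product = 6 × 15 × 48 × 17 × 23 = 1689120
GM = 1689120^(1/5) = 17.6008

GM = 17.6008


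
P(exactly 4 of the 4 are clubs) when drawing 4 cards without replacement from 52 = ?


Hypergeometric: P(X=4) = C(13,4)·C(39,0) / C(52,4)
= 715 × 1 / 270725
= 715/270725 = 0.0026

P = 0.0026


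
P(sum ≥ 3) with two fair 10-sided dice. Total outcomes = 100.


Total outcomes = 10×10 = 100
Favorable (sum ≥ 3): 99
P = 99/100 = 0.9900

P = 0.9900


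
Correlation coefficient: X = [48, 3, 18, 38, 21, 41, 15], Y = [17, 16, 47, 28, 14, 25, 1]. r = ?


Mean X = 26.2857, Mean Y = 21.1429
SD X = 15.078028, SD Y = 13.260344
Cov = 31.102041
r = 31.102041/(15.078028*13.260344) = 0.1556

r = 0.1556


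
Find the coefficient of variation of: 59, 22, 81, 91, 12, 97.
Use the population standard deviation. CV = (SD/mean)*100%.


Mean = 60.3333
SD = 32.9629
CV = (32.9629/60.3333)*100 = 54.6347%

CV = 54.6347%


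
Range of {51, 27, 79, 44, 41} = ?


Max = 79, Min = 27
Range = 79 - 27 = 52

Range = 52


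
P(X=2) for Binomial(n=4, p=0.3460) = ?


C(4,2) = 6
p^2 = 0.119716
(1-p)^2 = 0.427716
P = 6 * 0.119716 * 0.427716 = 0.3072

P(X=2) = 0.3072


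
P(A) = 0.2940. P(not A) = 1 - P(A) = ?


P(not A) = 1 - 0.2940 = 0.7060

P(not A) = 0.7060


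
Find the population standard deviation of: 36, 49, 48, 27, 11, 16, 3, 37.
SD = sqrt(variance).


Mean = 28.3750
Variance = 255.4844
SD = sqrt(255.4844) = 15.9839

SD = 15.9839


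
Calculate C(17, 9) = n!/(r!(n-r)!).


C(17,9) = 17!/(9! × 8!)
= 355687428096000/(362880 × 40320)
= 24310

C(17,9) = 24310


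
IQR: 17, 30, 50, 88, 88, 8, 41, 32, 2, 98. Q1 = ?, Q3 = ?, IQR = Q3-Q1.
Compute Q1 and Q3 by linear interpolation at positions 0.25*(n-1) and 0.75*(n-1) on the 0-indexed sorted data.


Sorted: 2, 8, 17, 30, 32, 41, 50, 88, 88, 98
Q1 (25th %ile) = 20.2500
Q3 (75th %ile) = 78.5000
IQR = 78.5000 - 20.2500 = 58.2500

IQR = 58.2500


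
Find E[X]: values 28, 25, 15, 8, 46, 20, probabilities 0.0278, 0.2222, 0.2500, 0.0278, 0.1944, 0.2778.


E[X] = 28*0.0278 + 25*0.2222 + 15*0.2500 + 8*0.0278 + 46*0.1944 + 20*0.2778
= 0.7784 + 5.5550 + 3.7500 + 0.2224 + 8.9424 + 5.5560
= 24.8042

E[X] = 24.8042


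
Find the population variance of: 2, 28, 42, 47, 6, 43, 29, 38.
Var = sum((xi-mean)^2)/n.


Mean = 29.3750
Squared deviations: 749.3906, 1.8906, 159.3906, 310.6406, 546.3906, 185.6406, 0.1406, 74.3906
Sum = 2027.8750
Variance = 2027.8750/8 = 253.4844

Variance = 253.4844


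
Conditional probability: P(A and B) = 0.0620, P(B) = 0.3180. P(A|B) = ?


P(A|B) = 0.0620/0.3180 = 0.1950

P(A|B) = 0.1950


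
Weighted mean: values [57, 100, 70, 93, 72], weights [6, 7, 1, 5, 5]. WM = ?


Numerator = 57*6 + 100*7 + 70*1 + 93*5 + 72*5 = 1937
Denominator = 6 + 7 + 1 + 5 + 5 = 24
WM = 1937/24 = 80.7083

WM = 80.7083


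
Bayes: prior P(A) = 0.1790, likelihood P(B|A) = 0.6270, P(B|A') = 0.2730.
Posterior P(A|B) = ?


P(B) = P(B|A)*P(A) + P(B|A')*P(A')
= 0.6270*0.1790 + 0.2730*0.8210
= 0.112233 + 0.224133 = 0.336366
P(A|B) = 0.112233/0.336366 = 0.3337

P(A|B) = 0.3337


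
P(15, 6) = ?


P(15,6) = 15!/9!
= 1307674368000/362880
= 3603600

P(15,6) = 3603600


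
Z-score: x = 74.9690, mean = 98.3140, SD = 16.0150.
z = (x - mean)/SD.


z = (74.9690 - 98.3140)/16.0150
= -23.3450/16.0150
= -1.4577

z = -1.4577


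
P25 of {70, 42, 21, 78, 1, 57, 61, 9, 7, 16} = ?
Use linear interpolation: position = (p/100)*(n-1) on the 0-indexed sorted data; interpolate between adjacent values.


Sorted: 1, 7, 9, 16, 21, 42, 57, 61, 70, 78
n = 10
Index = 25/100 * 9 = 2.2500
Lower = data[2] = 9, Upper = data[3] = 16
P25 = 9 + 0.2500*(7) = 10.7500

P25 = 10.7500


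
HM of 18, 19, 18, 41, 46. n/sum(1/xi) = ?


Sum of reciprocals = 1/18 + 1/19 + 1/18 + 1/41 + 1/46 = 0.209872
HM = 5/0.209872 = 23.8240

HM = 23.8240


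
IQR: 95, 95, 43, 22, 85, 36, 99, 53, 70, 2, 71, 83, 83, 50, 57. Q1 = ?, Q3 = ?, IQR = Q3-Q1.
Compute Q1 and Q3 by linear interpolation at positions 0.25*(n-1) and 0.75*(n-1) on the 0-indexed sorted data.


Sorted: 2, 22, 36, 43, 50, 53, 57, 70, 71, 83, 83, 85, 95, 95, 99
Q1 (25th %ile) = 46.5000
Q3 (75th %ile) = 84.0000
IQR = 84.0000 - 46.5000 = 37.5000

IQR = 37.5000


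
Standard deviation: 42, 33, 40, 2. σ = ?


Mean = 29.2500
Variance = 258.6875
SD = sqrt(258.6875) = 16.0838

SD = 16.0838


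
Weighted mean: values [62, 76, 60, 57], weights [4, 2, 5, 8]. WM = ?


Numerator = 62*4 + 76*2 + 60*5 + 57*8 = 1156
Denominator = 4 + 2 + 5 + 8 = 19
WM = 1156/19 = 60.8421

WM = 60.8421


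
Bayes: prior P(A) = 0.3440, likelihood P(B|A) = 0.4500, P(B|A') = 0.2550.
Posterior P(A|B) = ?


P(B) = P(B|A)*P(A) + P(B|A')*P(A')
= 0.4500*0.3440 + 0.2550*0.6560
= 0.154800 + 0.167280 = 0.322080
P(A|B) = 0.154800/0.322080 = 0.4806

P(A|B) = 0.4806


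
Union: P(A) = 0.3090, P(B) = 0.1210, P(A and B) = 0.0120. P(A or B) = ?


P(A∪B) = 0.3090 + 0.1210 - 0.0120
= 0.4300 - 0.0120
= 0.4180

P(A∪B) = 0.4180


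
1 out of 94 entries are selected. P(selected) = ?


P = 1/94 = 0.0106

P = 0.0106


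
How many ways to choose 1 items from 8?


C(8,1) = 8!/(1! × 7!)
= 40320/(1 × 5040)
= 8

C(8,1) = 8


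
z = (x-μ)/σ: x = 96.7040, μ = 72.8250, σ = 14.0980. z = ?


z = (96.7040 - 72.8250)/14.0980
= 23.8790/14.0980
= 1.6938

z = 1.6938


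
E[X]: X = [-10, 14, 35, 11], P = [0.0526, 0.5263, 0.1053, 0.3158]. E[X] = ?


E[X] = -10*0.0526 + 14*0.5263 + 35*0.1053 + 11*0.3158
= -0.5260 + 7.3682 + 3.6855 + 3.4738
= 14.0015

E[X] = 14.0015


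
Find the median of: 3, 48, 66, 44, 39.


Sorted: 3, 39, 44, 48, 66
n = 5 (odd)
Middle value = 44

Median = 44


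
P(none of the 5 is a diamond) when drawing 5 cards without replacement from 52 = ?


P(no diamonds) = (39/52) × (38/51) × (37/50) × (36/49) × (35/48)
= 0.2215

P = 0.2215


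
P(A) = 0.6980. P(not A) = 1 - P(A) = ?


P(not A) = 1 - 0.6980 = 0.3020

P(not A) = 0.3020


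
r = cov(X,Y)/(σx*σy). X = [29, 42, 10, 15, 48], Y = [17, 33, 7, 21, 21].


Mean X = 28.8000, Mean Y = 19.8000
SD X = 14.743134, SD Y = 8.352245
Cov = 84.160000
r = 84.160000/(14.743134*8.352245) = 0.6835

r = 0.6835


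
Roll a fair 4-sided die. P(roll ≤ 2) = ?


Favorable outcomes (roll ≤ 2): 2
Total outcomes = 4
P = 2/4 = 0.5000

P = 0.5000


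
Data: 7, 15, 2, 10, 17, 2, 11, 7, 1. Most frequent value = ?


Frequencies: 1:1, 2:2, 7:2, 10:1, 11:1, 15:1, 17:1
Max frequency = 2
Mode = 2, 7

Mode = 2, 7


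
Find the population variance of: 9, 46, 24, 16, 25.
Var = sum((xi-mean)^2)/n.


Mean = 24.0000
Squared deviations: 225.0000, 484.0000, 0, 64.0000, 1.0000
Sum = 774.0000
Variance = 774.0000/5 = 154.8000

Variance = 154.8000


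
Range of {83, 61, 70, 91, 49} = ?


Max = 91, Min = 49
Range = 91 - 49 = 42

Range = 42


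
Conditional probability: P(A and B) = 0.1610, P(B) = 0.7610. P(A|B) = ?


P(A|B) = 0.1610/0.7610 = 0.2116

P(A|B) = 0.2116


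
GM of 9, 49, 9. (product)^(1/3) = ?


Product = 9 × 49 × 9 = 3969
GM = 3969^(1/3) = 15.8329

GM = 15.8329


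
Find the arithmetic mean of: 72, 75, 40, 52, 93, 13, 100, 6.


Sum = 72 + 75 + 40 + 52 + 93 + 13 + 100 + 6 = 451
n = 8
Mean = 451/8 = 56.3750

Mean = 56.3750


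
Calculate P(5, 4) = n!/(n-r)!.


P(5,4) = 5!/1!
= 120/1
= 120

P(5,4) = 120


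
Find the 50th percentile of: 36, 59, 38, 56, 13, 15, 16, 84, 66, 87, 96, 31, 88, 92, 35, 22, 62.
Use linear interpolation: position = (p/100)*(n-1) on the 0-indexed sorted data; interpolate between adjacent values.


Sorted: 13, 15, 16, 22, 31, 35, 36, 38, 56, 59, 62, 66, 84, 87, 88, 92, 96
n = 17
Index = 50/100 * 16 = 8.0000
Lower = data[8] = 56, Upper = data[9] = 59
P50 = 56 + 0*(3) = 56.0000

P50 = 56.0000


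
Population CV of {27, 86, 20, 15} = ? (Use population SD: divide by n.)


Mean = 37.0000
SD = 28.6094
CV = (28.6094/37.0000)*100 = 77.3228%

CV = 77.3228%


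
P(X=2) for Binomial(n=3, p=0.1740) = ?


C(3,2) = 3
p^2 = 0.030276
(1-p)^1 = 0.826000
P = 3 * 0.030276 * 0.826000 = 0.0750

P(X=2) = 0.0750


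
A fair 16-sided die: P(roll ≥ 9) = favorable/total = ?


Favorable outcomes (roll ≥ 9): 8
Total outcomes = 16
P = 8/16 = 0.5000

P = 0.5000


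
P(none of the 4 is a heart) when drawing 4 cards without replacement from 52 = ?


P(no hearts) = (39/52) × (38/51) × (37/50) × (36/49)
= 0.3038

P = 0.3038


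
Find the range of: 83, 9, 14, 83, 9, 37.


Max = 83, Min = 9
Range = 83 - 9 = 74

Range = 74


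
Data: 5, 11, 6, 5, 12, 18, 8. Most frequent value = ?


Frequencies: 5:2, 6:1, 8:1, 11:1, 12:1, 18:1
Max frequency = 2
Mode = 5

Mode = 5


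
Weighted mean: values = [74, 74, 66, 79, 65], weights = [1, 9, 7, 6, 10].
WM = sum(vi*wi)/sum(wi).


Numerator = 74*1 + 74*9 + 66*7 + 79*6 + 65*10 = 2326
Denominator = 1 + 9 + 7 + 6 + 10 = 33
WM = 2326/33 = 70.4848

WM = 70.4848


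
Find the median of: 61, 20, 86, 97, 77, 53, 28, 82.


Sorted: 20, 28, 53, 61, 77, 82, 86, 97
n = 8 (even)
Middle values: 61 and 77
Median = (61+77)/2 = 69.0000

Median = 69.0000


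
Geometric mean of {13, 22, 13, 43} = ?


Product = 13 × 22 × 13 × 43 = 159874
GM = 159874^(1/4) = 19.9961

GM = 19.9961


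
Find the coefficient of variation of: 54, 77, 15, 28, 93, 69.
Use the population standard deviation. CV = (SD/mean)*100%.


Mean = 56.0000
SD = 27.2274
CV = (27.2274/56.0000)*100 = 48.6204%

CV = 48.6204%


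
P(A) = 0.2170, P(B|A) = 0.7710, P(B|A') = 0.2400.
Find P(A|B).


P(B) = P(B|A)*P(A) + P(B|A')*P(A')
= 0.7710*0.2170 + 0.2400*0.7830
= 0.167307 + 0.187920 = 0.355227
P(A|B) = 0.167307/0.355227 = 0.4710

P(A|B) = 0.4710


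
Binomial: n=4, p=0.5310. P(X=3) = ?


C(4,3) = 4
p^3 = 0.149721
(1-p)^1 = 0.469000
P = 4 * 0.149721 * 0.469000 = 0.2809

P(X=3) = 0.2809


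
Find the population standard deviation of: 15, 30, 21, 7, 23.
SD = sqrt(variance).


Mean = 19.2000
Variance = 60.1600
SD = sqrt(60.1600) = 7.7563

SD = 7.7563


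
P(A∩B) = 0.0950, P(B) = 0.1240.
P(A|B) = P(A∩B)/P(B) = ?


P(A|B) = 0.0950/0.1240 = 0.7661

P(A|B) = 0.7661


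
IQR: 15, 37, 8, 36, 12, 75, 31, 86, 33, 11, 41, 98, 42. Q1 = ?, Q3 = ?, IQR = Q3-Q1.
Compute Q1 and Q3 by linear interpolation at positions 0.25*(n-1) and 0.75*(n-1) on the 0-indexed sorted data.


Sorted: 8, 11, 12, 15, 31, 33, 36, 37, 41, 42, 75, 86, 98
Q1 (25th %ile) = 15.0000
Q3 (75th %ile) = 42.0000
IQR = 42.0000 - 15.0000 = 27.0000

IQR = 27.0000


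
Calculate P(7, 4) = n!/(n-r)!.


P(7,4) = 7!/3!
= 5040/6
= 840

P(7,4) = 840


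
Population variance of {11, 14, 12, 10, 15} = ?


Mean = 12.4000
Squared deviations: 1.9600, 2.5600, 0.1600, 5.7600, 6.7600
Sum = 17.2000
Variance = 17.2000/5 = 3.4400

Variance = 3.4400


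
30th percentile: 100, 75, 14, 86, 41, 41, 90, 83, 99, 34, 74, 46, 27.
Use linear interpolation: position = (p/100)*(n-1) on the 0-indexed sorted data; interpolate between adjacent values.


Sorted: 14, 27, 34, 41, 41, 46, 74, 75, 83, 86, 90, 99, 100
n = 13
Index = 30/100 * 12 = 3.6000
Lower = data[3] = 41, Upper = data[4] = 41
P30 = 41 + 0.6000*(0) = 41.0000

P30 = 41.0000


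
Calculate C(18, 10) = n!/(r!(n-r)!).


C(18,10) = 18!/(10! × 8!)
= 6402373705728000/(3628800 × 40320)
= 43758

C(18,10) = 43758


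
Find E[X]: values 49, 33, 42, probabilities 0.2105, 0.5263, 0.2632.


E[X] = 49*0.2105 + 33*0.5263 + 42*0.2632
= 10.3145 + 17.3679 + 11.0544
= 38.7368

E[X] = 38.7368


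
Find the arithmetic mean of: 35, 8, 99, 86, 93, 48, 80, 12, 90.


Sum = 35 + 8 + 99 + 86 + 93 + 48 + 80 + 12 + 90 = 551
n = 9
Mean = 551/9 = 61.2222

Mean = 61.2222


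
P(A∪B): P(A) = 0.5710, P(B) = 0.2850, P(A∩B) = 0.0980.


P(A∪B) = 0.5710 + 0.2850 - 0.0980
= 0.8560 - 0.0980
= 0.7580

P(A∪B) = 0.7580


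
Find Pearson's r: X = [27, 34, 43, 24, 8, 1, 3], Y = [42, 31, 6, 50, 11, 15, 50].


Mean X = 20.0000, Mean Y = 29.2857
SD X = 15.042796, SD Y = 17.334641
Cov = -28.714286
r = -28.714286/(15.042796*17.334641) = -0.1101

r = -0.1101


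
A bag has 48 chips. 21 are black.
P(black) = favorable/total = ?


P = 21/48 = 0.4375

P = 0.4375


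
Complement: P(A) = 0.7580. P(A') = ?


P(not A) = 1 - 0.7580 = 0.2420

P(not A) = 0.2420


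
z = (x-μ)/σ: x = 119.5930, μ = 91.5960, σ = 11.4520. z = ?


z = (119.5930 - 91.5960)/11.4520
= 27.9970/11.4520
= 2.4447

z = 2.4447


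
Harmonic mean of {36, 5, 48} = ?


Sum of reciprocals = 1/36 + 1/5 + 1/48 = 0.248611
HM = 3/0.248611 = 12.0670

HM = 12.0670


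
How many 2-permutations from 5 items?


P(5,2) = 5!/3!
= 120/6
= 20

P(5,2) = 20


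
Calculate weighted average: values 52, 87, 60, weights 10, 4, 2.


Numerator = 52*10 + 87*4 + 60*2 = 988
Denominator = 10 + 4 + 2 = 16
WM = 988/16 = 61.7500

WM = 61.7500


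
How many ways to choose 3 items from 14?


C(14,3) = 14!/(3! × 11!)
= 87178291200/(6 × 39916800)
= 364

C(14,3) = 364


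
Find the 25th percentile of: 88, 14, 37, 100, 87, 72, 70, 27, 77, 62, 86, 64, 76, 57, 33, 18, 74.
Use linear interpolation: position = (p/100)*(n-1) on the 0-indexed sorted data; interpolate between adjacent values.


Sorted: 14, 18, 27, 33, 37, 57, 62, 64, 70, 72, 74, 76, 77, 86, 87, 88, 100
n = 17
Index = 25/100 * 16 = 4.0000
Lower = data[4] = 37, Upper = data[5] = 57
P25 = 37 + 0*(20) = 37.0000

P25 = 37.0000


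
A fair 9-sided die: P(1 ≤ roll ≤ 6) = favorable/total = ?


Favorable outcomes (1 ≤ roll ≤ 6): 6
Total outcomes = 9
P = 6/9 = 0.6667

P = 0.6667


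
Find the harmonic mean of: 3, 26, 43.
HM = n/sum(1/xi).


Sum of reciprocals = 1/3 + 1/26 + 1/43 = 0.395051
HM = 3/0.395051 = 7.5940

HM = 7.5940


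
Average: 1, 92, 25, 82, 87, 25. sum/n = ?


Sum = 1 + 92 + 25 + 82 + 87 + 25 = 312
n = 6
Mean = 312/6 = 52.0000

Mean = 52.0000


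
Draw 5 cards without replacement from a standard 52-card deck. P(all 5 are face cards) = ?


P(all face cards) = (12/52) × (11/51) × (10/50) × (9/49) × (8/48)
= 0.0003

P = 0.0003


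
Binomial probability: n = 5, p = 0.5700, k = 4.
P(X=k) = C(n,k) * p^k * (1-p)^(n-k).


C(5,4) = 5
p^4 = 0.105560
(1-p)^1 = 0.430000
P = 5 * 0.105560 * 0.430000 = 0.2270

P(X=4) = 0.2270


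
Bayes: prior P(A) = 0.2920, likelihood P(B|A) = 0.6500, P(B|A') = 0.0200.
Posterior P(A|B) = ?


P(B) = P(B|A)*P(A) + P(B|A')*P(A')
= 0.6500*0.2920 + 0.0200*0.7080
= 0.189800 + 0.014160 = 0.203960
P(A|B) = 0.189800/0.203960 = 0.9306

P(A|B) = 0.9306


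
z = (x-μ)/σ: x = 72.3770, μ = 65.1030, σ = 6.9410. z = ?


z = (72.3770 - 65.1030)/6.9410
= 7.2740/6.9410
= 1.0480

z = 1.0480


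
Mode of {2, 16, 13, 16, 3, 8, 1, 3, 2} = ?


Frequencies: 1:1, 2:2, 3:2, 8:1, 13:1, 16:2
Max frequency = 2
Mode = 2, 3, 16

Mode = 2, 3, 16


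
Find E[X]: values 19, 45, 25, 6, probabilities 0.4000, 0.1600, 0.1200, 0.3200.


E[X] = 19*0.4000 + 45*0.1600 + 25*0.1200 + 6*0.3200
= 7.6000 + 7.2000 + 3.0000 + 1.9200
= 19.7200

E[X] = 19.7200


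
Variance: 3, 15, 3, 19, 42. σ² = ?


Mean = 16.4000
Squared deviations: 179.5600, 1.9600, 179.5600, 6.7600, 655.3600
Sum = 1023.2000
Variance = 1023.2000/5 = 204.6400

Variance = 204.6400


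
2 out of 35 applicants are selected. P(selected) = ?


P = 2/35 = 0.0571

P = 0.0571


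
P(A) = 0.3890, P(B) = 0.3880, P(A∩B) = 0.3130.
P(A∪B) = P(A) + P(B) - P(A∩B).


P(A∪B) = 0.3890 + 0.3880 - 0.3130
= 0.7770 - 0.3130
= 0.4640

P(A∪B) = 0.4640


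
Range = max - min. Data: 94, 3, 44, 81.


Max = 94, Min = 3
Range = 94 - 3 = 91

Range = 91


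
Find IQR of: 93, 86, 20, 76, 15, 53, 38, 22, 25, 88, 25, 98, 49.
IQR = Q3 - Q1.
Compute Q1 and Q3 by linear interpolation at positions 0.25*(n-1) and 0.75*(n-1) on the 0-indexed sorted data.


Sorted: 15, 20, 22, 25, 25, 38, 49, 53, 76, 86, 88, 93, 98
Q1 (25th %ile) = 25.0000
Q3 (75th %ile) = 86.0000
IQR = 86.0000 - 25.0000 = 61.0000

IQR = 61.0000


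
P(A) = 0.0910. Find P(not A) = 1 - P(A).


P(not A) = 1 - 0.0910 = 0.9090

P(not A) = 0.9090


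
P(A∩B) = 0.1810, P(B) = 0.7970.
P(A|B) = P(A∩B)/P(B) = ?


P(A|B) = 0.1810/0.7970 = 0.2271

P(A|B) = 0.2271


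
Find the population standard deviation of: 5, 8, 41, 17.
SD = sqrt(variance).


Mean = 17.7500
Variance = 199.6875
SD = sqrt(199.6875) = 14.1311

SD = 14.1311


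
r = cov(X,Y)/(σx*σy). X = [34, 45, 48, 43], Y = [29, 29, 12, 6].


Mean X = 42.5000, Mean Y = 19.0000
SD X = 5.220153, SD Y = 10.222524
Cov = -26.250000
r = -26.250000/(5.220153*10.222524) = -0.4919

r = -0.4919


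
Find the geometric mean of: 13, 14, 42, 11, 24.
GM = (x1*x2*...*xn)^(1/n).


Product = 13 × 14 × 42 × 11 × 24 = 2018016
GM = 2018016^(1/5) = 18.2383

GM = 18.2383


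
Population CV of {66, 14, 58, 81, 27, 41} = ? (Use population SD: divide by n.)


Mean = 47.8333
SD = 22.9450
CV = (22.9450/47.8333)*100 = 47.9686%

CV = 47.9686%


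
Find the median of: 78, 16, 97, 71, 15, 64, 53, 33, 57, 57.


Sorted: 15, 16, 33, 53, 57, 57, 64, 71, 78, 97
n = 10 (even)
Middle values: 57 and 57
Median = (57+57)/2 = 57.0000

Median = 57.0000


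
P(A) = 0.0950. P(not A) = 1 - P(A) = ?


P(not A) = 1 - 0.0950 = 0.9050

P(not A) = 0.9050


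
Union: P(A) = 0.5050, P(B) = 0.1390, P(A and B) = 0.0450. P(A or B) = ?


P(A∪B) = 0.5050 + 0.1390 - 0.0450
= 0.6440 - 0.0450
= 0.5990

P(A∪B) = 0.5990


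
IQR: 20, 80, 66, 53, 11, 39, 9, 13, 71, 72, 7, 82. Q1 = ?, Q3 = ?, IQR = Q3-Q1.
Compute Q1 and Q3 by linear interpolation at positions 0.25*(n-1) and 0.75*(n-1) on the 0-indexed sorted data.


Sorted: 7, 9, 11, 13, 20, 39, 53, 66, 71, 72, 80, 82
Q1 (25th %ile) = 12.5000
Q3 (75th %ile) = 71.2500
IQR = 71.2500 - 12.5000 = 58.7500

IQR = 58.7500


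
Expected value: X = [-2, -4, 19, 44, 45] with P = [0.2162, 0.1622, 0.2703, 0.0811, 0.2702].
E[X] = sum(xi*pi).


E[X] = -2*0.2162 - 4*0.1622 + 19*0.2703 + 44*0.0811 + 45*0.2702
= -0.4324 - 0.6488 + 5.1357 + 3.5684 + 12.1590
= 19.7819

E[X] = 19.7819


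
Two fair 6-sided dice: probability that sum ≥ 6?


Total outcomes = 6×6 = 36
Favorable (sum ≥ 6): 26
P = 26/36 = 0.7222

P = 0.7222


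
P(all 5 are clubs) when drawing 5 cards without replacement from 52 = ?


P(all clubs) = (13/52) × (12/51) × (11/50) × (10/49) × (9/48)
= 0.0005

P = 0.0005


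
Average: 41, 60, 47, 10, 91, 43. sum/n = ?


Sum = 41 + 60 + 47 + 10 + 91 + 43 = 292
n = 6
Mean = 292/6 = 48.6667

Mean = 48.6667


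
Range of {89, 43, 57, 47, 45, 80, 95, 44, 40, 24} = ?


Max = 95, Min = 24
Range = 95 - 24 = 71

Range = 71


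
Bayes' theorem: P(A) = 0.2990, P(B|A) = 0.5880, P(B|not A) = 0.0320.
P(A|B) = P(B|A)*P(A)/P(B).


P(B) = P(B|A)*P(A) + P(B|A')*P(A')
= 0.5880*0.2990 + 0.0320*0.7010
= 0.175812 + 0.022432 = 0.198244
P(A|B) = 0.175812/0.198244 = 0.8868

P(A|B) = 0.8868


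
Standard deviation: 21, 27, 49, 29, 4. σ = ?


Mean = 26.0000
Variance = 209.6000
SD = sqrt(209.6000) = 14.4776

SD = 14.4776
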